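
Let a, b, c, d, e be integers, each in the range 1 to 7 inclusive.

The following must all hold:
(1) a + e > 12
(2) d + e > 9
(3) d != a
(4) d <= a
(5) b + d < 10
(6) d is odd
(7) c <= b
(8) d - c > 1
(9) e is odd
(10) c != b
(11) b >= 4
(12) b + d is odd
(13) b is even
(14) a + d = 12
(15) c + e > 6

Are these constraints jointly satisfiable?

Satisfiable

Take a = 7, b = 4, c = 1, d = 5, e = 7. Then constraint 1: a + e = 14; constraint 2: d + e = 12; constraint 5: b + d = 9, and every other listed constraint is also met.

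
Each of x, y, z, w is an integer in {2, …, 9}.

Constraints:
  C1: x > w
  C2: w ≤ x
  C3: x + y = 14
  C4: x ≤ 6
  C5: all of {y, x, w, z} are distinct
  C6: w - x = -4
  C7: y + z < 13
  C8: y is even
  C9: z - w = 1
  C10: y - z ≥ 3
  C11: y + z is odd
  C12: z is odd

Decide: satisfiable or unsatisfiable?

Satisfiable

One satisfying assignment is x = 6, y = 8, z = 3, w = 2.
For the less obvious constraints — constraint 3: x + y = 14; constraint 6: w - x = -4 — and the others hold by inspection.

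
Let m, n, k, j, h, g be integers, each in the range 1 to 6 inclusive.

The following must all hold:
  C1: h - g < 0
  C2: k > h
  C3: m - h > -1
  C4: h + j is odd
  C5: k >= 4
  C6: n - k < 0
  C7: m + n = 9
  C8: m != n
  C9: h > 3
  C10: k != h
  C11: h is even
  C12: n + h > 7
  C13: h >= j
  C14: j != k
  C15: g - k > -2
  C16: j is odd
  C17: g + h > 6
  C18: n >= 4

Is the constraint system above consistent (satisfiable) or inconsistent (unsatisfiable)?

Satisfiable

Setting (m, n, k, j, h, g) = (5, 4, 5, 1, 4, 5) satisfies everything: constraint 1: h - g = -1; constraint 3: m - h = 1, and the others follow.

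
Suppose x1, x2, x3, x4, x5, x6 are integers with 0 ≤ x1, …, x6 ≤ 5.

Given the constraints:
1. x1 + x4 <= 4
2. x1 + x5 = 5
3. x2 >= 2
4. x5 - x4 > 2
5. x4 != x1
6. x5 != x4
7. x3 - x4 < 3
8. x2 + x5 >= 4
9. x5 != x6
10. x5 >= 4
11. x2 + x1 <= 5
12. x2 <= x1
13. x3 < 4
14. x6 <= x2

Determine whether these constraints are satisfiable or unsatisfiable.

Unsatisfiable

From constraints 3 and 12: x1 ≥ x2 ≥ 2. From constraint 10: x5 ≥ 4. Hence x1 + x5 ≥ 6. But constraint 2 requires x1 + x5 = 5, and 5 < 6. Contradiction.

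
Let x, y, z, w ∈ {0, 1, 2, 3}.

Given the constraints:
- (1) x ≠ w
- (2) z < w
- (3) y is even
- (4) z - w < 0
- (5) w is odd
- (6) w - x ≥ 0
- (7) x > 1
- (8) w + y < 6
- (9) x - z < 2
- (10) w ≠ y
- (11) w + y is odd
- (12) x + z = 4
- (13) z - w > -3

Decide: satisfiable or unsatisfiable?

Satisfiable

Try x = 2, y = 0, z = 2, w = 3.
Check constraint 4: z - w = -1; constraint 6: w - x = 1. The remaining constraints are straightforward to verify.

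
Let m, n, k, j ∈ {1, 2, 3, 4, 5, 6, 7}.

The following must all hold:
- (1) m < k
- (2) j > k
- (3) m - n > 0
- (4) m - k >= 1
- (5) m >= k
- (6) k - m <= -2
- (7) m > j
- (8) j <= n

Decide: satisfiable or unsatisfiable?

Unsatisfiable

Constraints 1, 2, 3, and 8 give k < j, j ≤ n, n < m, m < k. Chaining: k < j ≤ n < m < k, which forces k < k — impossible.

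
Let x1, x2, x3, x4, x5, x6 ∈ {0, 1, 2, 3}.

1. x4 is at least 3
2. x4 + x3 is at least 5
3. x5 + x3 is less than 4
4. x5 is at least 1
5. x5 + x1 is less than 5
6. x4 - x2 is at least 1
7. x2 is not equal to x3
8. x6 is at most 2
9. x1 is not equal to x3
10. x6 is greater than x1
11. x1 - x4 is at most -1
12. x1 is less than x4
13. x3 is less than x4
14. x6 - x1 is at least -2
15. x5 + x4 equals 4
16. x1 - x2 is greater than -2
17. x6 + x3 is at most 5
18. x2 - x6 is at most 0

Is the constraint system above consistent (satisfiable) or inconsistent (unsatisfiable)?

Satisfiable

The assignment x1 = 1, x2 = 0, x3 = 2, x4 = 3, x5 = 1, x6 = 2 works:
  constraint 2 holds since x4 + x3 = 5.
  constraint 3 holds since x5 + x3 = 3.
  constraint 5 holds since x5 + x1 = 2.
The rest check out directly.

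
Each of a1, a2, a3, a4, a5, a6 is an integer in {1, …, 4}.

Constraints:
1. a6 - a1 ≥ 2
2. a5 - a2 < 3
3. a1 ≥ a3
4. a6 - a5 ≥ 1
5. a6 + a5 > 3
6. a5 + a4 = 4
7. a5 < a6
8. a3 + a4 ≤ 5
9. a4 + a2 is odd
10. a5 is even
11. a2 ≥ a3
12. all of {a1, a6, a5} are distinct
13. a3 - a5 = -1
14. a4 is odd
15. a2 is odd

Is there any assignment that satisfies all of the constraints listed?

Unsatisfiable

Constraint 14 makes a4 odd and constraint 15 makes a2 odd, so a4 + a2 must be even. Constraint 9 says a4 + a2 is odd — contradiction.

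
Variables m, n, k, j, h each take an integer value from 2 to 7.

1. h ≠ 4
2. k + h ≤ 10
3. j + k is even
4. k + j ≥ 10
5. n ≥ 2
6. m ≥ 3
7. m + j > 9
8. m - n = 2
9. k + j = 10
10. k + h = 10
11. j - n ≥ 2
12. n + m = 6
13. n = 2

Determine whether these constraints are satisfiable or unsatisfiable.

Setting (m, n, k, j, h) = (4, 2, 4, 6, 6) satisfies everything: constraint 2: k + h = 10; constraint 4: k + j = 10; constraint 7: m + j = 10, and the others follow.

Satisfiable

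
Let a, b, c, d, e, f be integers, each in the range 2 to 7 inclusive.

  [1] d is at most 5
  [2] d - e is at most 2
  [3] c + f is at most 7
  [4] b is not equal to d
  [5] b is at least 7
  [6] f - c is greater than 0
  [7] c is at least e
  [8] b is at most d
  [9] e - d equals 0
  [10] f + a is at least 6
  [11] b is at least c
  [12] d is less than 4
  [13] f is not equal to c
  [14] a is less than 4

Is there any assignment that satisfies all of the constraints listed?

From constraint 5: b ≥ 7. From constraints 1 and 8: b ≤ d and d ≤ 5, so b ≤ 5. But 5 < 7, so no value of b works.

Unsatisfiable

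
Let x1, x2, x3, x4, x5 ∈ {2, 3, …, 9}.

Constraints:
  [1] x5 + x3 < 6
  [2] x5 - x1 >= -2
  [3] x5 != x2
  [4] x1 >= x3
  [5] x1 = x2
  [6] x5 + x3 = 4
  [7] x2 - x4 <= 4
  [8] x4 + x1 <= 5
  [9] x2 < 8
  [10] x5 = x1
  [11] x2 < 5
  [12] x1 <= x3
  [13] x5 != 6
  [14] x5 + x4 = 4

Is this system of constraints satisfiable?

From constraints 5 and 10, x5 = x1 = x2, so x5 = x2. But constraint 3 says x5 ≠ x2. Contradiction.

Unsatisfiable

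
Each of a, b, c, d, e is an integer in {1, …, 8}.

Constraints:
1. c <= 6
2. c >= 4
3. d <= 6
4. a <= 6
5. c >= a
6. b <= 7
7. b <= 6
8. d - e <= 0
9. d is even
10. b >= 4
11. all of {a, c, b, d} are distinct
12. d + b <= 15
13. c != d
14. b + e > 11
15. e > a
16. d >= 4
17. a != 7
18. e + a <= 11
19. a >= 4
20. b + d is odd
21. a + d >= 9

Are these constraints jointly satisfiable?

Unsatisfiable

Constraints 1, 2, 3, 4, 7, 10, 16, and 19 confine each of a, c, b, d to the 3 values {4, …, 6}.
Constraint 11 requires all 4 of them to be distinct, but only 3 values are available — impossible by the pigeonhole principle.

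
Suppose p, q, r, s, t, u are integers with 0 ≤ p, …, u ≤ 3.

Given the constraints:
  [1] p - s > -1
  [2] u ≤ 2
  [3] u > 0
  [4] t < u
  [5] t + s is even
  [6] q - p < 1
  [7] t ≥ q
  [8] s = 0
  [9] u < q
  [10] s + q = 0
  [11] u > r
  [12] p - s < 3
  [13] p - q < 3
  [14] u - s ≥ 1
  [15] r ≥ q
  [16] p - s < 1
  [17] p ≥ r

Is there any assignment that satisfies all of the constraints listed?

Unsatisfiable

Constraints 4, 7, and 9 give t < u, u < q, q ≤ t. Chaining: t < u < q ≤ t, which forces t < t — impossible.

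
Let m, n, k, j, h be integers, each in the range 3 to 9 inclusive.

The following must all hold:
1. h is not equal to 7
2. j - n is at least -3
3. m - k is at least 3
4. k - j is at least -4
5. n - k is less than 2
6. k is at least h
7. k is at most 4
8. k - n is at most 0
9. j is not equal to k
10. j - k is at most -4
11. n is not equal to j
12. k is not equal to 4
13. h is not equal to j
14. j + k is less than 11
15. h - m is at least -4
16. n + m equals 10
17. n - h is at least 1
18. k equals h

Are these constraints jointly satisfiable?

Constraints 2, 3, 10, 15, and 17 give n − h ≥ 1, h − m ≥ -4, m − k ≥ 3, k − j ≥ 4, j − n ≥ -3.
Adding all 5 inequalities: the left sides telescope to 0, and the right sides sum to 1 + (-4) + 3 + 4 + (-3) = 1. So 0 ≥ 1, which is false.

Unsatisfiable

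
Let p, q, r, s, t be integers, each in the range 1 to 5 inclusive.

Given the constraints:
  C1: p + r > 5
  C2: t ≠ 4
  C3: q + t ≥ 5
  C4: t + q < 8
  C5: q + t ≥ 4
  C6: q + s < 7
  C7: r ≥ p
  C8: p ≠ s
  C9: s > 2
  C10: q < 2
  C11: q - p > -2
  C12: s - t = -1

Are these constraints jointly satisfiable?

Satisfiable

The assignment p = 2, q = 1, r = 5, s = 4, t = 5 works:
  constraint 1 holds since p + r = 7.
  constraint 3 holds since q + t = 6.
  constraint 4 holds since t + q = 6.
The rest check out directly.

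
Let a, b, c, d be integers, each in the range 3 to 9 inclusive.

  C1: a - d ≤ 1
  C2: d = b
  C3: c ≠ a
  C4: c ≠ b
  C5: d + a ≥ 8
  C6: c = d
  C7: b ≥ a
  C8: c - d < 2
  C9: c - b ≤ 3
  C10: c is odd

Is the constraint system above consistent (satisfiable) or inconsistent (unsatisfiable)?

Unsatisfiable

From constraints 2 and 6, c = d = b, so c = b. But constraint 4 says c ≠ b. Contradiction.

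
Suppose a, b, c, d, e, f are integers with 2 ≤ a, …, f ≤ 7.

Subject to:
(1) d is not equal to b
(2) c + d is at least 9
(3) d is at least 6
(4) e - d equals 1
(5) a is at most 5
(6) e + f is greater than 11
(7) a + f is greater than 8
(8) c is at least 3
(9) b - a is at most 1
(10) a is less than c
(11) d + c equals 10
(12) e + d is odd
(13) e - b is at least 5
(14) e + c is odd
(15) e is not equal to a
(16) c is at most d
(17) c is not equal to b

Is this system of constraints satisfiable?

Satisfiable

The assignment a = 2, b = 2, c = 4, d = 6, e = 7, f = 7 works:
  constraint 2 holds since c + d = 10.
  constraint 4 holds since e - d = 1.
The rest check out directly.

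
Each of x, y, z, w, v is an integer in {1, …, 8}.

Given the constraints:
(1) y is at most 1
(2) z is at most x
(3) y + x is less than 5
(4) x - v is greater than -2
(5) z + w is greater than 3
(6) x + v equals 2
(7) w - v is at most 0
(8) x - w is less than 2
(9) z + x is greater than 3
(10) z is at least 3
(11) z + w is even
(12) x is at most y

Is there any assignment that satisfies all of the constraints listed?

Unsatisfiable

From constraints 2 and 10: x ≥ z and z ≥ 3, so x ≥ 3. From constraints 1 and 12: x ≤ y and y ≤ 1, so x ≤ 1. But 1 < 3, so no value of x works.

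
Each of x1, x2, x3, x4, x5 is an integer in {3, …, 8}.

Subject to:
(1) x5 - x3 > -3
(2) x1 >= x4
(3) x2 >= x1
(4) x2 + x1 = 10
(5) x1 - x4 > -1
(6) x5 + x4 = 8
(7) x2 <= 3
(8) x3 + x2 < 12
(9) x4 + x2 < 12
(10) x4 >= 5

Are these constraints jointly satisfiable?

From constraints 2 and 10: x1 ≥ x4 and x4 ≥ 5, so x1 ≥ 5. From constraints 3 and 7: x1 ≤ x2 and x2 ≤ 3, so x1 ≤ 3. But 3 < 5, so no value of x1 works.

Unsatisfiable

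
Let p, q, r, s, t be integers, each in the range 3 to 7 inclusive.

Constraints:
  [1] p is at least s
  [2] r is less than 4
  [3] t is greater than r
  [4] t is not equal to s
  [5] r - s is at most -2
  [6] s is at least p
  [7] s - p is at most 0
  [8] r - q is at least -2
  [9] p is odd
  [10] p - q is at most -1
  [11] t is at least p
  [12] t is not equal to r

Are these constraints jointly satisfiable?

Constraints 5, 7, 8, and 10 give p − s ≥ 0, s − r ≥ 2, r − q ≥ -2, q − p ≥ 1.
Adding all 4 inequalities: the left sides telescope to 0, and the right sides sum to 0 + 2 + (-2) + 1 = 1. So 0 ≥ 1, which is false.

Unsatisfiable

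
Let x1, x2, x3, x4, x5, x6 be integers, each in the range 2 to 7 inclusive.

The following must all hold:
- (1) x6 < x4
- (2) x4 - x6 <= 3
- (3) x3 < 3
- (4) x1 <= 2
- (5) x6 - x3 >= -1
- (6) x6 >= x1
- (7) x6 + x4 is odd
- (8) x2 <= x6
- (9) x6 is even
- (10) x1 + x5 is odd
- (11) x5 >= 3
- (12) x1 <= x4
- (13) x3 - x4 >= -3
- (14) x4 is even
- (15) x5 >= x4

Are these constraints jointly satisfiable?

Constraint 9 makes x6 even and constraint 14 makes x4 even, so x6 + x4 must be even. Constraint 7 says x6 + x4 is odd — contradiction.

Unsatisfiable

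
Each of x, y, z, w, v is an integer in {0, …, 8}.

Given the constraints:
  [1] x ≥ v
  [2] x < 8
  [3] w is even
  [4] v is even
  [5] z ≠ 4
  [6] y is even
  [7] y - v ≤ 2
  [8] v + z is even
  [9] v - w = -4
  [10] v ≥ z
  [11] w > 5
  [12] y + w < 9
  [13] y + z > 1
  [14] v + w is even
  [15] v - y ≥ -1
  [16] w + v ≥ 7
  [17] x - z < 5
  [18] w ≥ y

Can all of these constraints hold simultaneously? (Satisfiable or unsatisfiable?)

Satisfiable

Take x = 3, y = 2, z = 0, w = 6, v = 2. Then constraint 7: y - v = 0; constraint 9: v - w = -4, and every other listed constraint is also met.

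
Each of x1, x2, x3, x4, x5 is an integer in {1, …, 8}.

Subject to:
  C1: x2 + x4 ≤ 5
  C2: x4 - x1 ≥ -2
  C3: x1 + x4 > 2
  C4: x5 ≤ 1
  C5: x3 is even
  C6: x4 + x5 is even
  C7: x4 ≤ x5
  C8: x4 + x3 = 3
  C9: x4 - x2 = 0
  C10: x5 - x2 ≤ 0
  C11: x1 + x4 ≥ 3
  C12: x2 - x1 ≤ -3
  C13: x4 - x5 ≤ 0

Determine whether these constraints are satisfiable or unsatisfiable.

Unsatisfiable

Constraints 2, 10, 12, and 13 give x4 − x1 ≥ -2, x1 − x2 ≥ 3, x2 − x5 ≥ 0, x5 − x4 ≥ 0.
Adding all 4 inequalities: the left sides telescope to 0, and the right sides sum to (-2) + 3 + 0 + 0 = 1. So 0 ≥ 1, which is false.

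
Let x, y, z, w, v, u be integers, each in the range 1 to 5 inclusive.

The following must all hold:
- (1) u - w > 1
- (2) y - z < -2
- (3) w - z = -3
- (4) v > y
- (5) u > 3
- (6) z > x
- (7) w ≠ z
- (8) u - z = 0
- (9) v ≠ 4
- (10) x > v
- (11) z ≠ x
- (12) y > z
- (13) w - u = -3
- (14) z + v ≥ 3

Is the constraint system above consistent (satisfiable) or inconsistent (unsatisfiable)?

Unsatisfiable

Constraints 4, 6, 10, and 12 give z < y, y < v, v < x, x < z. Chaining: z < y < v < x < z, which forces z < z — impossible.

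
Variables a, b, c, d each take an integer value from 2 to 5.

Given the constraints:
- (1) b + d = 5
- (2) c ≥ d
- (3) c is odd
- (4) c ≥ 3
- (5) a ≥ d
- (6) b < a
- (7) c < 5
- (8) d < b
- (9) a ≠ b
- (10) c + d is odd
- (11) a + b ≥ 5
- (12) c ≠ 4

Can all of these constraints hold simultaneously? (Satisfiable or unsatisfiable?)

Satisfiable

Take a = 4, b = 3, c = 3, d = 2. Then constraint 1: b + d = 5; constraint 3: c = 3 is odd; constraint 11: a + b = 7, and every other listed constraint is also met.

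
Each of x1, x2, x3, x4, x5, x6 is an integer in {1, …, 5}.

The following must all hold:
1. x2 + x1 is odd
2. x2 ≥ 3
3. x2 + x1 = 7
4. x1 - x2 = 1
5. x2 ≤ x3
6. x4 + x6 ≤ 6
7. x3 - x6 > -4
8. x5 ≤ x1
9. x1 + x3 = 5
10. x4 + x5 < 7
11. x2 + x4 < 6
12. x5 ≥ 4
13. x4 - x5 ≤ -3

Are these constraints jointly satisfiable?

Unsatisfiable

From constraints 8 and 12: x1 ≥ x5 ≥ 4. From constraints 2 and 5: x3 ≥ x2 ≥ 3. Hence x1 + x3 ≥ 7. But constraint 9 requires x1 + x3 = 5, and 5 < 7. Contradiction.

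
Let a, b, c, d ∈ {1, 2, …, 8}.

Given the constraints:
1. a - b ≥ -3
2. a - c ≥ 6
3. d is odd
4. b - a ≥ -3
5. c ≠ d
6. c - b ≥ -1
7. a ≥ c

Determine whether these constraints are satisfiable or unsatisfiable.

Constraints 2, 4, and 6 give c − b ≥ -1, b − a ≥ -3, a − c ≥ 6.
Adding all 3 inequalities: the left sides telescope to 0, and the right sides sum to (-1) + (-3) + 6 = 2. So 0 ≥ 2, which is false.

Unsatisfiable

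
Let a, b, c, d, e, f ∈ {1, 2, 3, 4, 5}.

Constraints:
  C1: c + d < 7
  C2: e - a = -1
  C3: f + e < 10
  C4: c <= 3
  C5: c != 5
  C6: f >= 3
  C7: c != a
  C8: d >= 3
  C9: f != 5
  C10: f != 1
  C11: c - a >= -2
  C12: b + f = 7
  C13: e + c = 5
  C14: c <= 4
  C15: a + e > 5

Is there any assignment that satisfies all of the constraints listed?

Take a = 4, b = 3, c = 2, d = 3, e = 3, f = 4. Then constraint 1: c + d = 5; constraint 2: e - a = -1; constraint 3: f + e = 7, and every other listed constraint is also met.

Satisfiable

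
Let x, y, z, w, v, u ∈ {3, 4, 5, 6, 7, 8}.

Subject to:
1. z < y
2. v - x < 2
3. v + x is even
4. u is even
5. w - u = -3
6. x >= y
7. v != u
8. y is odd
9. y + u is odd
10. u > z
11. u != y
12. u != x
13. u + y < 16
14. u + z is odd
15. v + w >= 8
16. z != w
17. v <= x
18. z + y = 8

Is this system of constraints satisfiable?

Setting (x, y, z, w, v, u) = (5, 5, 3, 5, 5, 8) satisfies everything: constraint 2: v - x = 0; constraint 5: w - u = -3; constraint 13: u + y = 13, and the others follow.

Satisfiable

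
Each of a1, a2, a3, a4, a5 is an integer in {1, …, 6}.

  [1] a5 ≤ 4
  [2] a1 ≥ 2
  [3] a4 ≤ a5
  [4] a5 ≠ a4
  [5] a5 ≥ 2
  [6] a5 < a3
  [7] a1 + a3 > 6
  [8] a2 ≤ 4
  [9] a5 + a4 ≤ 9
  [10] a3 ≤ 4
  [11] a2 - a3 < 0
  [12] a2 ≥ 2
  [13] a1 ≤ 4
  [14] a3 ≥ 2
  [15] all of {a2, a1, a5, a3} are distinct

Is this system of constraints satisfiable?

Unsatisfiable

Constraints 1, 2, 5, 8, 10, 12, 13, and 14 confine each of a2, a1, a5, a3 to the 3 values {2, …, 4}.
Constraint 15 requires all 4 of them to be distinct, but only 3 values are available — impossible by the pigeonhole principle.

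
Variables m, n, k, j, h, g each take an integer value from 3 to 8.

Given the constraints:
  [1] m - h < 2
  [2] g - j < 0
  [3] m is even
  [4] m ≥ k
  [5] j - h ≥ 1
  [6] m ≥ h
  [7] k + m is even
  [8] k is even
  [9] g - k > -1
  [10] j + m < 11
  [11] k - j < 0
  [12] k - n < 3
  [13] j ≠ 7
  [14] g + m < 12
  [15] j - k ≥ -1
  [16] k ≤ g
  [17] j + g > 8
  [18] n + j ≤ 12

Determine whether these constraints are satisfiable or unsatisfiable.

Satisfiable

Setting (m, n, k, j, h, g) = (4, 4, 4, 6, 3, 5) satisfies everything: constraint 1: m - h = 1; constraint 2: g - j = -1, and the others follow.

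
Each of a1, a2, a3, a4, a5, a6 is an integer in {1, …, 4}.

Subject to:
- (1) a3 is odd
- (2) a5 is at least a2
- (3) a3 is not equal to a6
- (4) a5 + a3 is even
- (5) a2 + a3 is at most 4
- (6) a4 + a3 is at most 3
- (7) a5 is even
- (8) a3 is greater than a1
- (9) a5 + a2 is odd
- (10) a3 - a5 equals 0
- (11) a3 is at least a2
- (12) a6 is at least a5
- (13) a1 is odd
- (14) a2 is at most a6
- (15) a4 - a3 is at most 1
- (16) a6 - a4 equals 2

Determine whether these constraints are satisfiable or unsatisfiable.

Constraint 7 makes a5 even and constraint 1 makes a3 odd, so a5 + a3 must be odd. Constraint 4 says a5 + a3 is even — contradiction.

Unsatisfiable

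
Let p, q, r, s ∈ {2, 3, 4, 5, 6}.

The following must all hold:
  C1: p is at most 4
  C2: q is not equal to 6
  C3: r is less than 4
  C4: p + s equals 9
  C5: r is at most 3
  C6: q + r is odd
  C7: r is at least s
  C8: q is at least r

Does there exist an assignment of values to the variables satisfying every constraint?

From constraint 1: p ≤ 4. From constraints 5 and 7: s ≤ r ≤ 3. Hence p + s ≤ 7. But constraint 4 requires p + s = 9, and 9 > 7. Contradiction.

Unsatisfiable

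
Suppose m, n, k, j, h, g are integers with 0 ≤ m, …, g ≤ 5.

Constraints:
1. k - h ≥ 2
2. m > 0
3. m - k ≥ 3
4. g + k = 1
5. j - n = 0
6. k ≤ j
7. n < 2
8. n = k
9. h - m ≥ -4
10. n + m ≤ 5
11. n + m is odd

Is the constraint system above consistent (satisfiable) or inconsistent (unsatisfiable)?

Unsatisfiable

Constraints 1, 3, and 9 give m − k ≥ 3, k − h ≥ 2, h − m ≥ -4.
Adding all 3 inequalities: the left sides telescope to 0, and the right sides sum to 3 + 2 + (-4) = 1. So 0 ≥ 1, which is false.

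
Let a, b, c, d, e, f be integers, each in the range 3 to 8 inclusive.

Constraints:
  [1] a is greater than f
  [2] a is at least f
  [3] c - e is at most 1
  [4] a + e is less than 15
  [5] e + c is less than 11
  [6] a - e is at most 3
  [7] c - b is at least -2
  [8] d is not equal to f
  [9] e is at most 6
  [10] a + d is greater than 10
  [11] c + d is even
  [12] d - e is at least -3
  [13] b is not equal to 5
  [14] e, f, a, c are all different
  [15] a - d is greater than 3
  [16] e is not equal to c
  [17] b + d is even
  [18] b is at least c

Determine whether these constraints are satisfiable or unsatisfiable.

Satisfiable

Take a = 8, b = 3, c = 3, d = 3, e = 5, f = 7. Then constraint 3: c - e = -2; constraint 4: a + e = 13, and every other listed constraint is also met.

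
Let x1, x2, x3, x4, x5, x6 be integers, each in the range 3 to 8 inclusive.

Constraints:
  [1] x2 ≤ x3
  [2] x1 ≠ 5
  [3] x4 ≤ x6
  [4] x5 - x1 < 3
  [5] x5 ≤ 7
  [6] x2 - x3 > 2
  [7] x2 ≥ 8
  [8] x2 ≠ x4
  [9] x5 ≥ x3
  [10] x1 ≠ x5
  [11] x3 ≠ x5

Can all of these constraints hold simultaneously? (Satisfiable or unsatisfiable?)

From constraints 1 and 7: x3 ≥ x2 and x2 ≥ 8, so x3 ≥ 8. From constraints 5 and 9: x3 ≤ x5 and x5 ≤ 7, so x3 ≤ 7. But 7 < 8, so no value of x3 works.

Unsatisfiable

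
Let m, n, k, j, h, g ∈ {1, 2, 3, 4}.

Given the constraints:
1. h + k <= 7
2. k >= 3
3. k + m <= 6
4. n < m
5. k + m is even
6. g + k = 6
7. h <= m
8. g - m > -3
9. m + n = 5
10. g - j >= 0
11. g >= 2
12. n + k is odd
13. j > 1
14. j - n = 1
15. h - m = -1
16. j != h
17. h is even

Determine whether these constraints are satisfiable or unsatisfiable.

Satisfiable

The assignment m = 3, n = 2, k = 3, j = 3, h = 2, g = 3 works:
  constraint 1 holds since h + k = 5.
  constraint 3 holds since k + m = 6.
The rest check out directly.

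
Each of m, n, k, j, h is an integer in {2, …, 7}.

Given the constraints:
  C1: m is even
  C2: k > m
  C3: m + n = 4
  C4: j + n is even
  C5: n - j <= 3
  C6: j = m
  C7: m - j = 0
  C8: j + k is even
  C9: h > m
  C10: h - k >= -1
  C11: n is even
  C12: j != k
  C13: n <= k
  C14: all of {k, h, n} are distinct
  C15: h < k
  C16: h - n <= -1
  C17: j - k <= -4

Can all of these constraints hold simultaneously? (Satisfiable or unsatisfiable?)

Unsatisfiable

Constraints 5, 10, 16, and 17 give j − n ≥ -3, n − h ≥ 1, h − k ≥ -1, k − j ≥ 4.
Adding all 4 inequalities: the left sides telescope to 0, and the right sides sum to (-3) + 1 + (-1) + 4 = 1. So 0 ≥ 1, which is false.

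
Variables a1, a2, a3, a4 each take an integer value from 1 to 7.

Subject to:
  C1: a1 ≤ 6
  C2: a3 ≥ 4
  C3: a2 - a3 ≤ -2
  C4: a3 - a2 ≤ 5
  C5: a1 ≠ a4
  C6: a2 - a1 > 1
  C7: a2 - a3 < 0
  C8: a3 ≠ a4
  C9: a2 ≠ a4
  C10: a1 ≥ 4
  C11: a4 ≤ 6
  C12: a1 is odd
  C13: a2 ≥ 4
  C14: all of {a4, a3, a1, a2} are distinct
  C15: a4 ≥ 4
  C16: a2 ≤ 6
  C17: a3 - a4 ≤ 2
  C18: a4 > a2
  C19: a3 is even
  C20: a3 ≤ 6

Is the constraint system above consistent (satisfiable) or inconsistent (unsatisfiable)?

Constraints 1, 2, 10, 11, 13, 15, 16, and 20 confine each of a4, a3, a1, a2 to the 3 values {4, …, 6}.
Constraint 14 requires all 4 of them to be distinct, but only 3 values are available — impossible by the pigeonhole principle.

Unsatisfiable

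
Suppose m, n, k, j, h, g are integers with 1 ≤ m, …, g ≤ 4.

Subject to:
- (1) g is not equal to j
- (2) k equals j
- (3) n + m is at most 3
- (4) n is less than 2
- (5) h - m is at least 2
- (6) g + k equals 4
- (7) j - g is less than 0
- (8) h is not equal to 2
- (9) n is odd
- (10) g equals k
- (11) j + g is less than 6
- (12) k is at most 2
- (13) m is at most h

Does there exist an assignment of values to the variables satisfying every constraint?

Unsatisfiable

From constraints 2 and 10, g = k = j, so g = j. But constraint 1 says g ≠ j. Contradiction.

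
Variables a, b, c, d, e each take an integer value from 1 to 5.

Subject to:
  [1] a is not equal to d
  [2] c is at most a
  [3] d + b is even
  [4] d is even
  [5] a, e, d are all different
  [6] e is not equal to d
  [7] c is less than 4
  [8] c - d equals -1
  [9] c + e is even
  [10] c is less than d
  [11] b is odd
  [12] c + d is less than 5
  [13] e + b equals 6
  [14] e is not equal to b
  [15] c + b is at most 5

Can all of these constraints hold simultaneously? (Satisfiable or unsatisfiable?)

Constraint 4 makes d even and constraint 11 makes b odd, so d + b must be odd. Constraint 3 says d + b is even — contradiction.

Unsatisfiable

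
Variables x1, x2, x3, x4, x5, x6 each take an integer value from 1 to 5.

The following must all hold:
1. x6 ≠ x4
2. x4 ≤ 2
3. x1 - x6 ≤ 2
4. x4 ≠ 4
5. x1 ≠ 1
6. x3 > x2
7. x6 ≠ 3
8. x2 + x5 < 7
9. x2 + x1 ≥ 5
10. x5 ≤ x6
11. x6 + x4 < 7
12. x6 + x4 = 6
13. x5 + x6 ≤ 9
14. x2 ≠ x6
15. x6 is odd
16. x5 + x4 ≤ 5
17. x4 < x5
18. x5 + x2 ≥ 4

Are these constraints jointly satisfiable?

Satisfiable

One satisfying assignment is x1 = 5, x2 = 1, x3 = 2, x4 = 1, x5 = 4, x6 = 5.
For the less obvious constraints — constraint 3: x1 - x6 = 0; constraint 8: x2 + x5 = 5 — and the others hold by inspection.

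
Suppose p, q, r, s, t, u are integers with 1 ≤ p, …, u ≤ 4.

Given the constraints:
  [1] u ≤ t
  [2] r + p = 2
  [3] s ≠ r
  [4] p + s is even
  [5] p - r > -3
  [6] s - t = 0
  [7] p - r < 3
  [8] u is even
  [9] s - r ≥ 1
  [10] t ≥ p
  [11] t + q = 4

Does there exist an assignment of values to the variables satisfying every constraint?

Satisfiable

One satisfying assignment is p = 1, q = 1, r = 1, s = 3, t = 3, u = 2.
For the less obvious constraints — constraint 2: r + p = 2; constraint 5: p - r = 0 — and the others hold by inspection.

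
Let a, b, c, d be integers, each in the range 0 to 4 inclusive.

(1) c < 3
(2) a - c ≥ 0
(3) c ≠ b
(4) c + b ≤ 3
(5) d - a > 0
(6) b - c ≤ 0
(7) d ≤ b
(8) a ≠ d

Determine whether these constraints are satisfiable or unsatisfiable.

Unsatisfiable

Constraints 2, 5, 6, and 7 give b ≤ c, c ≤ a, a < d, d ≤ b. Chaining: b ≤ c ≤ a < d ≤ b, which forces b < b — impossible.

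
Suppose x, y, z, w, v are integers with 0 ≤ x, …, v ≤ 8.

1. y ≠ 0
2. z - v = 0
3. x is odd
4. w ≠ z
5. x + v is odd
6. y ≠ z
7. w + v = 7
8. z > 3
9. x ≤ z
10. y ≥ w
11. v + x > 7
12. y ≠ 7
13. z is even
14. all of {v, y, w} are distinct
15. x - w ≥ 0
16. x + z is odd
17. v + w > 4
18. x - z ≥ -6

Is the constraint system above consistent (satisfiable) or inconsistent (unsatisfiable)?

Take x = 3, y = 8, z = 6, w = 1, v = 6. Then constraint 2: z - v = 0; constraint 7: w + v = 7, and every other listed constraint is also met.

Satisfiable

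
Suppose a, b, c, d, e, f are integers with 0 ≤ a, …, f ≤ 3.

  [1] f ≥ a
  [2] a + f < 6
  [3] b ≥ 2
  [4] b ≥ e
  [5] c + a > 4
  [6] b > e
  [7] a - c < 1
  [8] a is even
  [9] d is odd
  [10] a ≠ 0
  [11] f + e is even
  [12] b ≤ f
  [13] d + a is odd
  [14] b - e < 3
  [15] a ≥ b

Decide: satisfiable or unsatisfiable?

The assignment a = 2, b = 2, c = 3, d = 1, e = 0, f = 2 works:
  constraint 2 holds since a + f = 4.
  constraint 5 holds since c + a = 5.
  constraint 7 holds since a - c = -1.
The rest check out directly.

Satisfiable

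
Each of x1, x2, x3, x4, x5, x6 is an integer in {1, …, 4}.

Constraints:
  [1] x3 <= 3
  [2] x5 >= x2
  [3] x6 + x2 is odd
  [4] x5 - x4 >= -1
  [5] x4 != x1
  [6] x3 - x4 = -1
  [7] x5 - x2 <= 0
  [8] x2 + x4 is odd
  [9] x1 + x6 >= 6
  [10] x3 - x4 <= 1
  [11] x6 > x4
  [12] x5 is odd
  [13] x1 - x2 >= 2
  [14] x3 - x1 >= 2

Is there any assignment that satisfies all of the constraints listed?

Constraints 4, 7, 10, 13, and 14 give x5 − x4 ≥ -1, x4 − x3 ≥ -1, x3 − x1 ≥ 2, x1 − x2 ≥ 2, x2 − x5 ≥ 0.
Adding all 5 inequalities: the left sides telescope to 0, and the right sides sum to (-1) + (-1) + 2 + 2 + 0 = 2. So 0 ≥ 2, which is false.

Unsatisfiable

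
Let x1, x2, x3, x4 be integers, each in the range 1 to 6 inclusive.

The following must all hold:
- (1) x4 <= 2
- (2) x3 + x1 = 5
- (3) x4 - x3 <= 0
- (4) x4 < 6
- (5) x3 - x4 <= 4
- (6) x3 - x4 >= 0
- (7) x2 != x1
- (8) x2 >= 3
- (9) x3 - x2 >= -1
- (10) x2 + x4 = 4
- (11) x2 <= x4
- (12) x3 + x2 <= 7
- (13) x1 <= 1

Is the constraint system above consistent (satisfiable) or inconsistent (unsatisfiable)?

From constraints 8 and 11: x4 ≥ x2 and x2 ≥ 3, so x4 ≥ 3. From constraint 1: x4 ≤ 2. But 2 < 3, so no value of x4 works.

Unsatisfiable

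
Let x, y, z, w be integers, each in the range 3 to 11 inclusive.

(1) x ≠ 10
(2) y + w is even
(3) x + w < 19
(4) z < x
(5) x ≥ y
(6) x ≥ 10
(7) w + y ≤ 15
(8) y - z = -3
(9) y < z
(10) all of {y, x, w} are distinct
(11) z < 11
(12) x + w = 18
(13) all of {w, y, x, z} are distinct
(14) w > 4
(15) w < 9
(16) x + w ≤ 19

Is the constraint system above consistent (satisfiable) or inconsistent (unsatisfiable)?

Try x = 11, y = 5, z = 8, w = 7.
Check constraint 3: x + w = 18; constraint 7: w + y = 12; constraint 8: y - z = -3. The remaining constraints are straightforward to verify.

Satisfiable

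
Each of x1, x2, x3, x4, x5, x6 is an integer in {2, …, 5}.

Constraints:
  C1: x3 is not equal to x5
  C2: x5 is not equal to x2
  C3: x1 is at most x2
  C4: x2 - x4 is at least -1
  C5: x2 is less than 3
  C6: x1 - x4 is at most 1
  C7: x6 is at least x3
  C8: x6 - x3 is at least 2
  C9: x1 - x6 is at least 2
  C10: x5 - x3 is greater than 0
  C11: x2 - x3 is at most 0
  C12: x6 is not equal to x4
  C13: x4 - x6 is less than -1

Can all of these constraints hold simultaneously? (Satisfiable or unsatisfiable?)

Constraints 4, 6, 8, 9, and 11 give x2 − x4 ≥ -1, x4 − x1 ≥ -1, x1 − x6 ≥ 2, x6 − x3 ≥ 2, x3 − x2 ≥ 0.
Adding all 5 inequalities: the left sides telescope to 0, and the right sides sum to (-1) + (-1) + 2 + 2 + 0 = 2. So 0 ≥ 2, which is false.

Unsatisfiable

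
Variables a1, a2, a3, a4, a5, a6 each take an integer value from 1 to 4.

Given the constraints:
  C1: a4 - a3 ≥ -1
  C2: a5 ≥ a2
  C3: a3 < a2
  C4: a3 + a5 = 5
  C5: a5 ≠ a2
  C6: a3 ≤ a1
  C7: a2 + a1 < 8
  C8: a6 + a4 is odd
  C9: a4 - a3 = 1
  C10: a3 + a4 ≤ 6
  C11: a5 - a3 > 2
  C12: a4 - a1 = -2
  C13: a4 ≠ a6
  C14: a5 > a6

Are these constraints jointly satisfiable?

Satisfiable

The assignment a1 = 4, a2 = 2, a3 = 1, a4 = 2, a5 = 4, a6 = 1 works:
  constraint 1 holds since a4 - a3 = 1.
  constraint 4 holds since a3 + a5 = 5.
  constraint 7 holds since a2 + a1 = 6.
The rest check out directly.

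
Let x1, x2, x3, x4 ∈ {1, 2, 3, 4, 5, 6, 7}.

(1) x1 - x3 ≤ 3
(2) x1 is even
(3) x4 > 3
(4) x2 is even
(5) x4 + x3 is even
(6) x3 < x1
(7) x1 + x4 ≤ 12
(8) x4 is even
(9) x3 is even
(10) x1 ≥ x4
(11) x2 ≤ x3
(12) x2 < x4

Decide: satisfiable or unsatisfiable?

Try x1 = 6, x2 = 2, x3 = 4, x4 = 4.
Check constraint 1: x1 - x3 = 2; constraint 7: x1 + x4 = 10. The remaining constraints are straightforward to verify.

Satisfiable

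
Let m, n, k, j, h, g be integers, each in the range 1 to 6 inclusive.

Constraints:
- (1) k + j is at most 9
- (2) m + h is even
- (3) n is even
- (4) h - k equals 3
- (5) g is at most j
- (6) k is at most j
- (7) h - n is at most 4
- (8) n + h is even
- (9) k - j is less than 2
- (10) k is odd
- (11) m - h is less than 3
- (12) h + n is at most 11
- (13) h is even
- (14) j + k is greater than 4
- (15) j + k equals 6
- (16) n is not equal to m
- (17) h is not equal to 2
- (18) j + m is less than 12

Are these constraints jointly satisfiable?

Setting (m, n, k, j, h, g) = (6, 4, 3, 3, 6, 1) satisfies everything: constraint 1: k + j = 6; constraint 4: h - k = 3, and the others follow.

Satisfiable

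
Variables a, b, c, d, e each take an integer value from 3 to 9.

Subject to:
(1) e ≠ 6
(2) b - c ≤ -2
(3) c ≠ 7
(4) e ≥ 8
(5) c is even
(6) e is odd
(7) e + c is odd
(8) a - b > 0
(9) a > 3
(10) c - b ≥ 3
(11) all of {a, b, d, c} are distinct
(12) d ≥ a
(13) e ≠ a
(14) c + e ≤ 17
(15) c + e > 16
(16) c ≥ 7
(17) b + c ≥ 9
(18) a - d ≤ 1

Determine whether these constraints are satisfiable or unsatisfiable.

One satisfying assignment is a = 5, b = 4, c = 8, d = 7, e = 9.
For the less obvious constraints — constraint 2: b - c = -4; constraint 8: a - b = 1 — and the others hold by inspection.

Satisfiable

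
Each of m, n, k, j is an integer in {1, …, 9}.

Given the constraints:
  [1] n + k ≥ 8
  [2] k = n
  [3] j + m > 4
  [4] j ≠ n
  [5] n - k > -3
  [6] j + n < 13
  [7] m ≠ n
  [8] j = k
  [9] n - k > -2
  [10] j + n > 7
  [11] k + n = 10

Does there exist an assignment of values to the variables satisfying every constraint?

Unsatisfiable

From constraints 2 and 8, j = k = n, so j = n. But constraint 4 says j ≠ n. Contradiction.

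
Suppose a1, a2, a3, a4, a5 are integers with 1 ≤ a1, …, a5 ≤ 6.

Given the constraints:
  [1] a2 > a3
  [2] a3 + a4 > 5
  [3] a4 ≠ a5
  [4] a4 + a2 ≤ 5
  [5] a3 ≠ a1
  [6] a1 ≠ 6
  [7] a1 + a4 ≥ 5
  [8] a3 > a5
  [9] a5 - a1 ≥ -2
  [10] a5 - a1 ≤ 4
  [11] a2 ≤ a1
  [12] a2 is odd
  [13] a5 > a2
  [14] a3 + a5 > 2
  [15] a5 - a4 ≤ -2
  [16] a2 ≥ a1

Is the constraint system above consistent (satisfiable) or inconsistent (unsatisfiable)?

Constraints 1, 8, and 13 give a5 < a3, a3 < a2, a2 < a5. Chaining: a5 < a3 < a2 < a5, which forces a5 < a5 — impossible.

Unsatisfiable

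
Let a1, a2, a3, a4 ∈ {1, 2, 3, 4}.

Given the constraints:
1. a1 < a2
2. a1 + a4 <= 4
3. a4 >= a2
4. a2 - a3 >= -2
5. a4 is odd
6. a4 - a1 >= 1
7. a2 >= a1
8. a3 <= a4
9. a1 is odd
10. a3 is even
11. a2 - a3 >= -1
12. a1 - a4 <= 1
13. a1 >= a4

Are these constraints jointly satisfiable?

Constraints 1, 3, and 13 give a4 ≤ a1, a1 < a2, a2 ≤ a4. Chaining: a4 ≤ a1 < a2 ≤ a4, which forces a4 < a4 — impossible.

Unsatisfiable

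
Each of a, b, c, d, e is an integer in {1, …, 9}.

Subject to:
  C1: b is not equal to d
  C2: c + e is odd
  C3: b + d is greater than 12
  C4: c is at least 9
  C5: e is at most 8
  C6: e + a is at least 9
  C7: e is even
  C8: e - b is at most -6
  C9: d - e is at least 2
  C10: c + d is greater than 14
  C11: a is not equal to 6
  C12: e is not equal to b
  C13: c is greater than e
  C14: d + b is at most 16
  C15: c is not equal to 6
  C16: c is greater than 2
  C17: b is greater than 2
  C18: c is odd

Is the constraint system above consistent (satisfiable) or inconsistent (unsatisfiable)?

Setting (a, b, c, d, e) = (7, 8, 9, 7, 2) satisfies everything: constraint 3: b + d = 15; constraint 6: e + a = 9; constraint 8: e - b = -6, and the others follow.

Satisfiable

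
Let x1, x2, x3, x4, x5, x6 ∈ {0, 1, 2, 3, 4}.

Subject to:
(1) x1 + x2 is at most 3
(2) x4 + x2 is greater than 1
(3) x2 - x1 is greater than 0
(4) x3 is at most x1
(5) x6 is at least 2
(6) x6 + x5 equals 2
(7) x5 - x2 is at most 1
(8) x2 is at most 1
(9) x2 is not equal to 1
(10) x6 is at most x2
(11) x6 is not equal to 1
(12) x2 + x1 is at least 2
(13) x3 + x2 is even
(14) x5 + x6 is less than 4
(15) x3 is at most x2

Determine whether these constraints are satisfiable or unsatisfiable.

Unsatisfiable

From constraint 5: x6 ≥ 2. From constraints 8 and 10: x6 ≤ x2 and x2 ≤ 1, so x6 ≤ 1. But 1 < 2, so no value of x6 works.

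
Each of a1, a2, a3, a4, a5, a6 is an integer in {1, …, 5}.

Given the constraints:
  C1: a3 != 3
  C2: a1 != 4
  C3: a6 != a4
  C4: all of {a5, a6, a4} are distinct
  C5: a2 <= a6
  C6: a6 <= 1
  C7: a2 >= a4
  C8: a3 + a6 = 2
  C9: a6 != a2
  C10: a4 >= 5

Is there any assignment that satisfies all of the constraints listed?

Unsatisfiable

From constraints 7 and 10: a2 ≥ a4 and a4 ≥ 5, so a2 ≥ 5. From constraints 5 and 6: a2 ≤ a6 and a6 ≤ 1, so a2 ≤ 1. But 1 < 5, so no value of a2 works.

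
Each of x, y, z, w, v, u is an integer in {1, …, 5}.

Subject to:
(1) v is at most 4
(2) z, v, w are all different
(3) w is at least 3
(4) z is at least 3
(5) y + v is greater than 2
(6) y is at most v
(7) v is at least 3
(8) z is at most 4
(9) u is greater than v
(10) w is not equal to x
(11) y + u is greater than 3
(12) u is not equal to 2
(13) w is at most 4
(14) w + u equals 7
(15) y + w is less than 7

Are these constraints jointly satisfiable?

Unsatisfiable

Constraints 1, 3, 4, 7, 8, and 13 confine each of z, v, w to the 2 values {3, 4}.
Constraint 2 requires all 3 of them to be distinct, but only 2 values are available — impossible by the pigeonhole principle.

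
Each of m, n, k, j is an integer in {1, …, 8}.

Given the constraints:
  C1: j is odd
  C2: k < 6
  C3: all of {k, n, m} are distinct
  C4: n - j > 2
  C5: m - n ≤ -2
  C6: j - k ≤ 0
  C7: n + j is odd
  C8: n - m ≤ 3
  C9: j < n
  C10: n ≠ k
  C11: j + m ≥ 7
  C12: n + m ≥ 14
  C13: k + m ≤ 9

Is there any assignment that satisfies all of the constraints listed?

Satisfiable

Take m = 6, n = 8, k = 3, j = 3. Then constraint 4: n - j = 5; constraint 5: m - n = -2, and every other listed constraint is also met.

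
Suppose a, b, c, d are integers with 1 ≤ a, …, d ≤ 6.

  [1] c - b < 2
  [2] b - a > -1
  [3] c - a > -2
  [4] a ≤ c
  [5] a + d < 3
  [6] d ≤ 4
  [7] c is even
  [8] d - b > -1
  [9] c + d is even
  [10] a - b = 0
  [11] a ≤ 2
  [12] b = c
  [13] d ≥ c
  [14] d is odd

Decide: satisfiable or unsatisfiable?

Constraint 7 makes c even and constraint 14 makes d odd, so c + d must be odd. Constraint 9 says c + d is even — contradiction.

Unsatisfiable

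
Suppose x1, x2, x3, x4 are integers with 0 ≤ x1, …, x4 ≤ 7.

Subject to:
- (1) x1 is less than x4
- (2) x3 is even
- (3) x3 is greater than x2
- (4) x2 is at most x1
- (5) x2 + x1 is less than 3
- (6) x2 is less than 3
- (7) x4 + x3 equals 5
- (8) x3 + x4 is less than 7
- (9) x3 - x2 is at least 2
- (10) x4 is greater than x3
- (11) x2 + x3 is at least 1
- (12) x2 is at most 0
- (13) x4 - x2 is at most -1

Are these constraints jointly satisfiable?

Constraints 3, 10, and 13 give x2 < x3, x3 < x4, x4 < x2. Chaining: x2 < x3 < x4 < x2, which forces x2 < x2 — impossible.

Unsatisfiable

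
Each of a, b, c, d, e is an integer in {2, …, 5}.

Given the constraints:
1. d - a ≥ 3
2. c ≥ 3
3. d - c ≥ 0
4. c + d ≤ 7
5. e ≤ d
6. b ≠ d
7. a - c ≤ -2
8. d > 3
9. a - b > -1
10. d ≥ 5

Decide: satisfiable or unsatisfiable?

Unsatisfiable

From constraint 2: c ≥ 3. From constraint 10: d ≥ 5. Hence c + d ≥ 8. But constraint 4 requires c + d ≤ 7, and 7 < 8. Contradiction.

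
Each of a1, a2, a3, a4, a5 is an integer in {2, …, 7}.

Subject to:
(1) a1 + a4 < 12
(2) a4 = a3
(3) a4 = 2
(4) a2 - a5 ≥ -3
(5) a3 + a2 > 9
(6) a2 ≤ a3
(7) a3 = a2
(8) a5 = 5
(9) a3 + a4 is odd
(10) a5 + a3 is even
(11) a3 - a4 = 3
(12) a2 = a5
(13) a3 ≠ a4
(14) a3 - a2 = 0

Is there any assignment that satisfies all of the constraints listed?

Unsatisfiable

Constraint 3 fixes a4 = 2 and constraint 8 fixes a5 = 5. Constraints 2, 7, and 12 give a4 = a3 = a2 = a5, so a4 = a5. But 2 ≠ 5 — contradiction.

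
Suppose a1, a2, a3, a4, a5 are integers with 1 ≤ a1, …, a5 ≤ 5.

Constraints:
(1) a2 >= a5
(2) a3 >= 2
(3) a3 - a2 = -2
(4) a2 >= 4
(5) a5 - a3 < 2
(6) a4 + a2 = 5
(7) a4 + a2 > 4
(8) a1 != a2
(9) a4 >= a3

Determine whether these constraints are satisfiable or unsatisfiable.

From constraints 2 and 9: a4 ≥ a3 ≥ 2. From constraint 4: a2 ≥ 4. Hence a4 + a2 ≥ 6. But constraint 6 requires a4 + a2 = 5, and 5 < 6. Contradiction.

Unsatisfiable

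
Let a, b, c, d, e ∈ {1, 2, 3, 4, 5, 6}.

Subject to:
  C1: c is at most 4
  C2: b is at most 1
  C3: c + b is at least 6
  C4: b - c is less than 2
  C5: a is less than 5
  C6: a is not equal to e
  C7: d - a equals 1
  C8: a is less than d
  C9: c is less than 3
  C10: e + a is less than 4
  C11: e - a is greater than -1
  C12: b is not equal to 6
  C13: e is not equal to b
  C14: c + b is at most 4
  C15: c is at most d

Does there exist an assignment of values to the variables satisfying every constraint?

From constraint 1: c ≤ 4. From constraint 2: b ≤ 1. Hence c + b ≤ 5. But constraint 3 requires c + b ≥ 6, and 6 > 5. Contradiction.

Unsatisfiable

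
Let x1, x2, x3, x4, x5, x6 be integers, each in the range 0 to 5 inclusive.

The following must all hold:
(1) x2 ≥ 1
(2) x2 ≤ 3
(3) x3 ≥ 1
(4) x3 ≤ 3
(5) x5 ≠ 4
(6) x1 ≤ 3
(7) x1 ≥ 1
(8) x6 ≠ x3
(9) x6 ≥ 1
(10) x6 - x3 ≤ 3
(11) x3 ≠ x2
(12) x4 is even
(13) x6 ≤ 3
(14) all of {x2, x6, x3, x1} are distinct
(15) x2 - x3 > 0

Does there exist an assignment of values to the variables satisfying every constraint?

Constraints 1, 2, 3, 4, 6, 7, 9, and 13 confine each of x2, x6, x3, x1 to the 3 values {1, …, 3}.
Constraint 14 requires all 4 of them to be distinct, but only 3 values are available — impossible by the pigeonhole principle.

Unsatisfiable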